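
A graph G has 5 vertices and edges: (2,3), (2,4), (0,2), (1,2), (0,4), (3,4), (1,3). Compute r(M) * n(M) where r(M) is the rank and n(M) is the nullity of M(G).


r(M) = |V| - c = 5 - 1 = 4.
nullity = |E| - r(M) = 7 - 4 = 3.
Product = 4 * 3 = 12.

12


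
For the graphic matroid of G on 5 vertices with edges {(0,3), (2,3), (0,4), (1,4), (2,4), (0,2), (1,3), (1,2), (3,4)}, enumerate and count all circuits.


A circuit in a graphic matroid = edge set of a simple cycle.
G has 5 vertices and 9 edges.
Enumerating all minimal edge subsets forming cycles...
Total circuits found: 22.

22


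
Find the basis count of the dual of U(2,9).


The dual of U(r,n) is U(n-r, n) = U(7,9).
Bases of U(7,9) are all (7)-element subsets.
|B(M*)| = C(9,7) = 36.

36


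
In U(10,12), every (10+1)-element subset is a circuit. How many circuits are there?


In U(10,12), circuits are the (11)-element subsets.
Any set of 11 elements is dependent, and removing any one element gives
an independent set of size 10, so it is a minimal dependent set.
Number of circuits = (12 choose 11) = 12.

12


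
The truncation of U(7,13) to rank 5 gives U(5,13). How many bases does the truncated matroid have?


Truncating U(7,13) to rank 5 gives U(5,13).
Bases of U(5,13) are all 5-element subsets of 13 elements.
Number of bases = (13 choose 5) = 1287.

1287


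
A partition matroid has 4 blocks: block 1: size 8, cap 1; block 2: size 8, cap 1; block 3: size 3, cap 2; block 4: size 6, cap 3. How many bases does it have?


A basis picks exactly ci elements from block i.
Number of bases = product of C(|Si|, ci).
= C(8,1) * C(8,1) * C(3,2) * C(6,3)
= 8 * 8 * 3 * 20
= 3840.

3840


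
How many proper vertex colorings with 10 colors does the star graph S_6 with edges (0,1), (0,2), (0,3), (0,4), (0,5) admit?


P(tree, k) = k * (k-1)^(5) for any tree on 6 vertices.
P(10) = 10 * 9^5 = 10 * 59049 = 590490.

590490


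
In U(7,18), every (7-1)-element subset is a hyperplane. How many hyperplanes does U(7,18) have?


Hyperplanes of U(7,18) are flats of rank 6.
In a uniform matroid, these are exactly the (6)-element subsets.
Count = (18 choose 6) = 18564.

18564


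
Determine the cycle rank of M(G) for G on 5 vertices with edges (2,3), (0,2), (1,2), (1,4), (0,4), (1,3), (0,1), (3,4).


Cycle rank (nullity) = |E| - r(M) = |E| - (|V| - c).
|E| = 8, |V| = 5, c = 1.
Nullity = 8 - (5 - 1) = 8 - 4 = 4.

4


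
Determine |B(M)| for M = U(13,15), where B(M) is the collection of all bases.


Bases of U(13,15) are all 13-element subsets of the 15-element ground set.
Number of bases = C(15,13).
(15 choose 13) = 105.

105


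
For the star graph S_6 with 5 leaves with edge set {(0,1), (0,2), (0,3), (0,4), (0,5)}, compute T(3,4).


A star on 6 vertices is a tree with 5 edges.
T(x,y) = x^(5) for any tree.
T(3,4) = 3^5 = 243.

243


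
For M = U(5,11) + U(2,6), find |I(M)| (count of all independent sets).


For a direct sum, |I(M1+M2)| = |I(M1)| * |I(M2)|.
|I(U(5,11))| = sum C(11,k) for k=0..5 = 1024.
|I(U(2,6))| = sum C(6,k) for k=0..2 = 22.
Total = 1024 * 22 = 22528.

22528


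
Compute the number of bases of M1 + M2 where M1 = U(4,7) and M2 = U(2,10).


Bases of a direct sum M1 + M2: |B| = |B(M1)| * |B(M2)|.
|B(U(4,7))| = C(7,4) = 35.
|B(U(2,10))| = C(10,2) = 45.
Total bases = 35 * 45 = 1575.

1575


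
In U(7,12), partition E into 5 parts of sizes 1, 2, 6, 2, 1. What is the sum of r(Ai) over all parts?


r(Ai) = min(|Ai|, 7) for each part.
Sum = min(1,7) + min(2,7) + min(6,7) + min(2,7) + min(1,7)
    = 1 + 2 + 6 + 2 + 1
    = 12.

12


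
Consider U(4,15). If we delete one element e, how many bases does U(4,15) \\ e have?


Deleting e from U(4,15) gives U(4,14) since n > r.
Bases of U(4,14) = (14 choose 4) = 1001.

1001


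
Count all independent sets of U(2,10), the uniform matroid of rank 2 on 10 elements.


Independent sets of U(2,10) are all subsets of size <= 2.
Count = C(10,0) + C(10,1) + C(10,2)
     = 1 + 10 + 45
     = 56.

56


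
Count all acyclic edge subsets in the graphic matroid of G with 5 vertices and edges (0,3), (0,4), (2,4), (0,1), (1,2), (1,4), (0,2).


An independent set in a graphic matroid is an acyclic edge subset.
G has 5 vertices and 7 edges.
Enumerate all 2^7 = 128 subsets, checking for acyclicity.
Total independent sets = 76.

76


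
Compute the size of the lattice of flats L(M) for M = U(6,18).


Flats of U(6,18): every subset of size < 6 is a flat, plus E itself.
Count = (18 choose 0) + (18 choose 1) + (18 choose 2) + (18 choose 3) + (18 choose 4) + (18 choose 5) + 1
     = 1 + 18 + 153 + 816 + 3060 + 8568 + 1
     = 12617.

12617


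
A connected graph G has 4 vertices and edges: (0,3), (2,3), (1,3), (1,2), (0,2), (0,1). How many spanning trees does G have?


By Kirchhoff's matrix tree theorem, the number of spanning trees equals
the determinant of any cofactor of the Laplacian matrix L.
G has 4 vertices and 6 edges.
Computing the (3 x 3) cofactor determinant gives 16.

16


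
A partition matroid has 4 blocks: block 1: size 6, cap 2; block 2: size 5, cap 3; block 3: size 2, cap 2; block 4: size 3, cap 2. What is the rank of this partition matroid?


Rank of a partition matroid = sum of min(|Si|, ci) for each block.
= min(6,2) + min(5,3) + min(2,2) + min(3,2)
= 2 + 3 + 2 + 2
= 9.

9


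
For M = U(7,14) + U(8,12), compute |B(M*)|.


(M1+M2)* = M1* + M2*.
M1* = U(7,14), bases: C(14,7) = 3432.
M2* = U(4,12), bases: C(12,4) = 495.
|B(M*)| = 3432 * 495 = 1698840.

1698840


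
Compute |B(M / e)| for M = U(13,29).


Contracting e from U(13,29) gives U(12,28).
Bases of U(12,28) = C(28,12) = 30421755.

30421755


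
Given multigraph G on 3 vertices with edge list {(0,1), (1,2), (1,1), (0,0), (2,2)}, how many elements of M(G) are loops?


In a graphic matroid, a loop is a self-loop edge (u,u) with rank 0.
Examining all 5 edges for self-loops...
Self-loops found: (1,1), (0,0), (2,2)
Number of loops = 3.

3


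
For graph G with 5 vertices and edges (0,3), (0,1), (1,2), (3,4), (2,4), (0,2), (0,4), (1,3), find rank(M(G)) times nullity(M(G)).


r(M) = |V| - c = 5 - 1 = 4.
nullity = |E| - r(M) = 8 - 4 = 4.
Product = 4 * 4 = 16.

16


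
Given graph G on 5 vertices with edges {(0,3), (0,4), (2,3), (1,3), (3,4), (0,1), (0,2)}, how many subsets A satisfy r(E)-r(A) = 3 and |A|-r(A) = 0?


R(x,y) = sum over A in 2^E of x^(r(E)-r(A)) * y^(|A|-r(A)).
G has 5 vertices, 7 edges. r(E) = 4.
Enumerate all 2^7 = 128 subsets.
Count subsets with r(E)-r(A)=3 and |A|-r(A)=0: 7.

7


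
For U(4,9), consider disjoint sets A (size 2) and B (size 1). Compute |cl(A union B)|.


|A union B| = 2 + 1 = 3 (disjoint).
In U(4,9), cl(S) = S if |S| < 4, else cl(S) = E.
Since 3 < 4, cl(A union B) = A union B.
|cl(A union B)| = 3.

3


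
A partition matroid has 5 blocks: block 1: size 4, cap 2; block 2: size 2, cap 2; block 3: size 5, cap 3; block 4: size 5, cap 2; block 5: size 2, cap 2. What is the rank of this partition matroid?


Rank of a partition matroid = sum of min(|Si|, ci) for each block.
= min(4,2) + min(2,2) + min(5,3) + min(5,2) + min(2,2)
= 2 + 2 + 3 + 2 + 2
= 11.

11


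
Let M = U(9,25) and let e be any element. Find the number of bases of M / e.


Contracting e from U(9,25) gives U(8,24).
Bases of U(8,24) = C(24,8) = 24! / (8! * 16!) = 735471.

735471


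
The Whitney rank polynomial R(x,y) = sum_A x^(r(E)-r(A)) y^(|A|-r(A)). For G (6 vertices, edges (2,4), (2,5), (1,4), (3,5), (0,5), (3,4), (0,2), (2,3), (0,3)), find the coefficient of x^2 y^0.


R(x,y) = sum over A in 2^E of x^(r(E)-r(A)) * y^(|A|-r(A)).
G has 6 vertices, 9 edges. r(E) = 5.
Enumerate all 2^9 = 512 subsets.
Count subsets with r(E)-r(A)=2 and |A|-r(A)=0: 79.

79


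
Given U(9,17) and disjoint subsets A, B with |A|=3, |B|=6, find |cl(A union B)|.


|A union B| = 3 + 6 = 9 (disjoint).
In U(9,17), cl(S) = S if |S| < 9, else cl(S) = E.
Since 9 >= 9, cl(A union B) = E.
|cl(A union B)| = 17.

17


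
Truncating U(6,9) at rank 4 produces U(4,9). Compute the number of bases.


Truncating U(6,9) to rank 4 gives U(4,9).
Bases of U(4,9) are all 4-element subsets of 9 elements.
Number of bases = C(9,4) = 9! / (4! * 5!) = 126.

126


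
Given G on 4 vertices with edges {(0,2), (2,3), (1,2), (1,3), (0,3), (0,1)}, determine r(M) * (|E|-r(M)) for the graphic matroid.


r(M) = |V| - c = 4 - 1 = 3.
nullity = |E| - r(M) = 6 - 3 = 3.
Product = 3 * 3 = 9.

9


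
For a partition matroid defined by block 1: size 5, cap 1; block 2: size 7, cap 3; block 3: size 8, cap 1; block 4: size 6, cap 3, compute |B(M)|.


A basis picks exactly ci elements from block i.
Number of bases = product of C(|Si|, ci).
= C(5,1) * C(7,3) * C(8,1) * C(6,3)
= 5 * 35 * 8 * 20
= 28000.

28000


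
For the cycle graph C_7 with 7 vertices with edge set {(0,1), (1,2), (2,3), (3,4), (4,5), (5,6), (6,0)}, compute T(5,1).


T(C_7; x,y) = x + x^2 + ... + x^(6) + y.
T(5,1) = 5^1 + 5^2 + 5^3 + 5^4 + 5^5 + 5^6 + 1
= 5 + 25 + 125 + 625 + 3125 + 15625 + 1
= 19531.

19531


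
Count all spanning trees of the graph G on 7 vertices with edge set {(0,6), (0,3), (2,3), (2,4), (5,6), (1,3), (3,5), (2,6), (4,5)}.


By Kirchhoff's matrix tree theorem, the number of spanning trees equals
the determinant of any cofactor of the Laplacian matrix L.
G has 7 vertices and 9 edges.
Computing the (6 x 6) cofactor determinant gives 36.

36


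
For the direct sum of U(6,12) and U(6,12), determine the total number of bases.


Bases of a direct sum M1 + M2: |B| = |B(M1)| * |B(M2)|.
|B(U(6,12))| = C(12,6) = 924.
|B(U(6,12))| = C(12,6) = 924.
Total bases = 924 * 924 = 853776.

853776


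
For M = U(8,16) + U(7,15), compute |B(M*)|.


(M1+M2)* = M1* + M2*.
M1* = U(8,16), bases: C(16,8) = 12870.
M2* = U(8,15), bases: C(15,8) = 6435.
|B(M*)| = 12870 * 6435 = 82818450.

82818450


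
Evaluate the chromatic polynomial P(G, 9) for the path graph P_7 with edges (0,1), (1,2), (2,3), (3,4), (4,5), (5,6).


P(P_7, k) = k * (k-1)^(6).
P(9) = 9 * 8^6 = 9 * 262144 = 2359296.

2359296


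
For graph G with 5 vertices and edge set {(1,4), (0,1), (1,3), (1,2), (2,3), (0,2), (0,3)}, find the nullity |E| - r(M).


Cycle rank (nullity) = |E| - r(M) = |E| - (|V| - c).
|E| = 7, |V| = 5, c = 1.
Nullity = 7 - (5 - 1) = 7 - 4 = 3.

3


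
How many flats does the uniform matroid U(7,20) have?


Flats of U(7,20): every subset of size < 7 is a flat, plus E itself.
Count = C(20,0) + C(20,1) + C(20,2) + C(20,3) + C(20,4) + C(20,5) + C(20,6) + 1
     = 1 + 20 + 190 + 1140 + 4845 + 15504 + 38760 + 1
     = 60461.

60461


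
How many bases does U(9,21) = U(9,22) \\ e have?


Deleting e from U(9,22) gives U(9,21) since n > r.
Bases of U(9,21) = C(21,9) = 21! / (9! * 12!) = 293930.

293930


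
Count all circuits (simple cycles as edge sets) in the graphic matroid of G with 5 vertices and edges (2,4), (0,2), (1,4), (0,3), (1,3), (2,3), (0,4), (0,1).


A circuit in a graphic matroid = edge set of a simple cycle.
G has 5 vertices and 8 edges.
Enumerating all minimal edge subsets forming cycles...
Total circuits found: 13.

13


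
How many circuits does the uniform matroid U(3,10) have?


In U(3,10), circuits are the (4)-element subsets.
Any set of 4 elements is dependent, and removing any one element gives
an independent set of size 3, so it is a minimal dependent set.
Number of circuits = C(10,4) = (10 * 9 * 8 * 7) / (1 * 2 * 3 * 4) = 210.

210


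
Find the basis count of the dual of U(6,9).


The dual of U(r,n) is U(n-r, n) = U(3,9).
Bases of U(3,9) are all (3)-element subsets.
|B(M*)| = C(9,3) = (9 * 8 * 7) / (1 * 2 * 3) = 84.

84


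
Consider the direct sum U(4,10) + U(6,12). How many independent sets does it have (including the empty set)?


For a direct sum, |I(M1+M2)| = |I(M1)| * |I(M2)|.
|I(U(4,10))| = sum C(10,k) for k=0..4 = 386.
|I(U(6,12))| = sum C(12,k) for k=0..6 = 2510.
Total = 386 * 2510 = 968860.

968860


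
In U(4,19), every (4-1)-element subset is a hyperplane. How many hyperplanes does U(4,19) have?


Hyperplanes of U(4,19) are flats of rank 3.
In a uniform matroid, these are exactly the (3)-element subsets.
Count = C(19,3) = 19! / (3! * 16!) = 969.

969


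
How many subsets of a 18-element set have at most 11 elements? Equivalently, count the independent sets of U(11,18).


Independent sets of U(11,18) are all subsets of size <= 11.
Count = (18 choose 0) + (18 choose 1) + (18 choose 2) + (18 choose 3) + (18 choose 4) + (18 choose 5) + (18 choose 6) + (18 choose 7) + (18 choose 8) + (18 choose 9) + (18 choose 10) + (18 choose 11)
     = 1 + 18 + 153 + 816 + 3060 + 8568 + 18564 + 31824 + 43758 + 48620 + 43758 + 31824
     = 230964.

230964


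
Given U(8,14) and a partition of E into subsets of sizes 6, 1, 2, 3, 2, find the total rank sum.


r(Ai) = min(|Ai|, 8) for each part.
Sum = min(6,8) + min(1,8) + min(2,8) + min(3,8) + min(2,8)
    = 6 + 1 + 2 + 3 + 2
    = 14.

14


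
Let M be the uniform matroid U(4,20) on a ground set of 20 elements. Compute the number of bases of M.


Bases of U(4,20) are all 4-element subsets of the 20-element ground set.
Number of bases = C(20,4).
(20 choose 4) = 4845.

4845


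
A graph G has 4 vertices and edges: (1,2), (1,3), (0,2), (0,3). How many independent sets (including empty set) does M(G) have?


An independent set in a graphic matroid is an acyclic edge subset.
G has 4 vertices and 4 edges.
Enumerate all 2^4 = 16 subsets, checking for acyclicity.
Total independent sets = 15.

15


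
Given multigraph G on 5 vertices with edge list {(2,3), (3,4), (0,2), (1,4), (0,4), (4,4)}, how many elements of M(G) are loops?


In a graphic matroid, a loop is a self-loop edge (u,u) with rank 0.
Examining all 6 edges for self-loops...
Self-loops found: (4,4)
Number of loops = 1.

1


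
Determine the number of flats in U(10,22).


Flats of U(10,22): every subset of size < 10 is a flat, plus E itself.
Count = (22 choose 0) + (22 choose 1) + (22 choose 2) + (22 choose 3) + (22 choose 4) + (22 choose 5) + (22 choose 6) + (22 choose 7) + (22 choose 8) + (22 choose 9) + 1
     = 1 + 22 + 231 + 1540 + 7315 + 26334 + 74613 + 170544 + 319770 + 497420 + 1
     = 1097791.

1097791


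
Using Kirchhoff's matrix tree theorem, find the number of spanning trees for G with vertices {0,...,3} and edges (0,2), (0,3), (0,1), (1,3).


By Kirchhoff's matrix tree theorem, the number of spanning trees equals
the determinant of any cofactor of the Laplacian matrix L.
G has 4 vertices and 4 edges.
Computing the (3 x 3) cofactor determinant gives 3.

3


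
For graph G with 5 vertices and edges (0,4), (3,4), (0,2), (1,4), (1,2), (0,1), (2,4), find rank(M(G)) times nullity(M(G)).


r(M) = |V| - c = 5 - 1 = 4.
nullity = |E| - r(M) = 7 - 4 = 3.
Product = 4 * 3 = 12.

12


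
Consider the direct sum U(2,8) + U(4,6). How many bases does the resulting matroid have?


Bases of a direct sum M1 + M2: |B| = |B(M1)| * |B(M2)|.
|B(U(2,8))| = C(8,2) = 28.
|B(U(4,6))| = C(6,4) = 15.
Total bases = 28 * 15 = 420.

420


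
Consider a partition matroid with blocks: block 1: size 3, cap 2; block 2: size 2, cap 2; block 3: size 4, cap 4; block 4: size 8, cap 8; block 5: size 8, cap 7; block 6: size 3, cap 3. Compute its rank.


Rank of a partition matroid = sum of min(|Si|, ci) for each block.
= min(3,2) + min(2,2) + min(4,4) + min(8,8) + min(8,7) + min(3,3)
= 2 + 2 + 4 + 8 + 7 + 3
= 26.

26


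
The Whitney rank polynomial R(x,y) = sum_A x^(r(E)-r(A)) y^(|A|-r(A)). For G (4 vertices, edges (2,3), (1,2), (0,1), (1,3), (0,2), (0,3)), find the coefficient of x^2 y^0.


R(x,y) = sum over A in 2^E of x^(r(E)-r(A)) * y^(|A|-r(A)).
G has 4 vertices, 6 edges. r(E) = 3.
Enumerate all 2^6 = 64 subsets.
Count subsets with r(E)-r(A)=2 and |A|-r(A)=0: 6.

6


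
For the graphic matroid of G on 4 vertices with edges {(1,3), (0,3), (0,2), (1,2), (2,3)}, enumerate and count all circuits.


A circuit in a graphic matroid = edge set of a simple cycle.
G has 4 vertices and 5 edges.
Enumerating all minimal edge subsets forming cycles...
Total circuits found: 3.

3


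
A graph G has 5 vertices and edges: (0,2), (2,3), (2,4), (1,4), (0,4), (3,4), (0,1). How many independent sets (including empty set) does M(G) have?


An independent set in a graphic matroid is an acyclic edge subset.
G has 5 vertices and 7 edges.
Enumerate all 2^7 = 128 subsets, checking for acyclicity.
Total independent sets = 82.

82


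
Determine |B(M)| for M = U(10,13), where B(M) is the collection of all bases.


Bases of U(10,13) are all 10-element subsets of the 13-element ground set.
Number of bases = C(13,10).
C(13,10) = 286.

286


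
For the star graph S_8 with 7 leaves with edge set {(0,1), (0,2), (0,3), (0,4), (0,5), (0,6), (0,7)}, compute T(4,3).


A star on 8 vertices is a tree with 7 edges.
T(x,y) = x^(7) for any tree.
T(4,3) = 4^7 = 16384.

16384


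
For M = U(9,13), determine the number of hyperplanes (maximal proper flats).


Hyperplanes of U(9,13) are flats of rank 8.
In a uniform matroid, these are exactly the (8)-element subsets.
Count = C(13,8) = 13! / (8! * 5!) = 1287.

1287


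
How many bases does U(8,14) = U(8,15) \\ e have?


Deleting e from U(8,15) gives U(8,14) since n > r.
Bases of U(8,14) = C(14,8) = 3003.

3003


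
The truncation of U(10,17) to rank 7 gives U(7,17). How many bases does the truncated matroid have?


Truncating U(10,17) to rank 7 gives U(7,17).
Bases of U(7,17) are all 7-element subsets of 17 elements.
Number of bases = (17 choose 7) = 19448.

19448


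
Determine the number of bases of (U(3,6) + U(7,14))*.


(M1+M2)* = M1* + M2*.
M1* = U(3,6), bases: C(6,3) = 20.
M2* = U(7,14), bases: C(14,7) = 3432.
|B(M*)| = 20 * 3432 = 68640.

68640


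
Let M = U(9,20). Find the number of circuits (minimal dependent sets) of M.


In U(9,20), circuits are the (10)-element subsets.
Any set of 10 elements is dependent, and removing any one element gives
an independent set of size 9, so it is a minimal dependent set.
Number of circuits = (20 choose 10) = 184756.

184756


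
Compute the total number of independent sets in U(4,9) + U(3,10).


For a direct sum, |I(M1+M2)| = |I(M1)| * |I(M2)|.
|I(U(4,9))| = sum C(9,k) for k=0..4 = 256.
|I(U(3,10))| = sum C(10,k) for k=0..3 = 176.
Total = 256 * 176 = 45056.

45056


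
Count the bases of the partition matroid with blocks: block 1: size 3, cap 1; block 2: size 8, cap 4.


A basis picks exactly ci elements from block i.
Number of bases = product of C(|Si|, ci).
= C(3,1) * C(8,4)
= 3 * 70
= 210.

210


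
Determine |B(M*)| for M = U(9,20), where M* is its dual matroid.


The dual of U(r,n) is U(n-r, n) = U(11,20).
Bases of U(11,20) are all (11)-element subsets.
|B(M*)| = C(20,11) = 20! / (11! * 9!) = 167960.

167960


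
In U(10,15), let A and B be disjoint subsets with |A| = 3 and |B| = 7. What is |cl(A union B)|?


|A union B| = 3 + 7 = 10 (disjoint).
In U(10,15), cl(S) = S if |S| < 10, else cl(S) = E.
Since 10 >= 10, cl(A union B) = E.
|cl(A union B)| = 15.

15


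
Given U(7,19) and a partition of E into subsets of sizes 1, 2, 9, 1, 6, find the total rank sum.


r(Ai) = min(|Ai|, 7) for each part.
Sum = min(1,7) + min(2,7) + min(9,7) + min(1,7) + min(6,7)
    = 1 + 2 + 7 + 1 + 6
    = 17.

17


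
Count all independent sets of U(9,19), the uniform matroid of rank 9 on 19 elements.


Independent sets of U(9,19) are all subsets of size <= 9.
Count = C(19,0) + C(19,1) + C(19,2) + C(19,3) + C(19,4) + C(19,5) + C(19,6) + C(19,7) + C(19,8) + C(19,9)
     = 1 + 19 + 171 + 969 + 3876 + 11628 + 27132 + 50388 + 75582 + 92378
     = 262144.

262144


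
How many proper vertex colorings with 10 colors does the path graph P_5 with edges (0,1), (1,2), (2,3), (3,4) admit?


P(P_5, k) = k * (k-1)^(4).
P(10) = 10 * 9^4 = 10 * 6561 = 65610.

65610


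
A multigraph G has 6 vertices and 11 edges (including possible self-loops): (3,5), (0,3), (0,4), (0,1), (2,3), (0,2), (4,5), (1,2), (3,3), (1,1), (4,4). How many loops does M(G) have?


In a graphic matroid, a loop is a self-loop edge (u,u) with rank 0.
Examining all 11 edges for self-loops...
Self-loops found: (3,3), (1,1), (4,4)
Number of loops = 3.

3


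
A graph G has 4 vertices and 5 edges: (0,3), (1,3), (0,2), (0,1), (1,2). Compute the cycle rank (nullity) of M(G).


Cycle rank (nullity) = |E| - r(M) = |E| - (|V| - c).
|E| = 5, |V| = 4, c = 1.
Nullity = 5 - (4 - 1) = 5 - 3 = 2.

2


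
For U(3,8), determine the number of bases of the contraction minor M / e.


Contracting e from U(3,8) gives U(2,7).
Bases of U(2,7) = C(7,2) = 7! / (2! * 5!) = 21.

21


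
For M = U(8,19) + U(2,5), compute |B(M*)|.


(M1+M2)* = M1* + M2*.
M1* = U(11,19), bases: C(19,11) = 75582.
M2* = U(3,5), bases: C(5,3) = 10.
|B(M*)| = 75582 * 10 = 755820.

755820


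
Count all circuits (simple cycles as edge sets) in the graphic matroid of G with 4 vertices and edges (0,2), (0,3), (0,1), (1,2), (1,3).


A circuit in a graphic matroid = edge set of a simple cycle.
G has 4 vertices and 5 edges.
Enumerating all minimal edge subsets forming cycles...
Total circuits found: 3.

3


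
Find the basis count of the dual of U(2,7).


The dual of U(r,n) is U(n-r, n) = U(5,7).
Bases of U(5,7) are all (5)-element subsets.
|B(M*)| = C(7,5) = 7! / (5! * 2!) = 21.

21


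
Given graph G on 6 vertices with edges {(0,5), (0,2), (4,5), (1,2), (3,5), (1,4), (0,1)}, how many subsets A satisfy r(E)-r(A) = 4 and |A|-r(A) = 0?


R(x,y) = sum over A in 2^E of x^(r(E)-r(A)) * y^(|A|-r(A)).
G has 6 vertices, 7 edges. r(E) = 5.
Enumerate all 2^7 = 128 subsets.
Count subsets with r(E)-r(A)=4 and |A|-r(A)=0: 7.

7


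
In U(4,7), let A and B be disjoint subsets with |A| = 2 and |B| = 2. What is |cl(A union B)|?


|A union B| = 2 + 2 = 4 (disjoint).
In U(4,7), cl(S) = S if |S| < 4, else cl(S) = E.
Since 4 >= 4, cl(A union B) = E.
|cl(A union B)| = 7.

7


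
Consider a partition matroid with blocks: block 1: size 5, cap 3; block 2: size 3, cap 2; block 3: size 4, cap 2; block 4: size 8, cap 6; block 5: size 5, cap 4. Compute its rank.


Rank of a partition matroid = sum of min(|Si|, ci) for each block.
= min(5,3) + min(3,2) + min(4,2) + min(8,6) + min(5,4)
= 3 + 2 + 2 + 6 + 4
= 17.

17


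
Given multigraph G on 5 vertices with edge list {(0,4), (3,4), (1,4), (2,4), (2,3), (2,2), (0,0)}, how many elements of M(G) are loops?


In a graphic matroid, a loop is a self-loop edge (u,u) with rank 0.
Examining all 7 edges for self-loops...
Self-loops found: (2,2), (0,0)
Number of loops = 2.

2


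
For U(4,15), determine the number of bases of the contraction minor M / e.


Contracting e from U(4,15) gives U(3,14).
Bases of U(3,14) = C(14,3) = 14! / (3! * 11!) = 364.

364


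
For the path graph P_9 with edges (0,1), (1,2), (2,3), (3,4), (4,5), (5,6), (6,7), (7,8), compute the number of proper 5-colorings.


P(P_9, k) = k * (k-1)^(8).
P(5) = 5 * 4^8 = 5 * 65536 = 327680.

327680


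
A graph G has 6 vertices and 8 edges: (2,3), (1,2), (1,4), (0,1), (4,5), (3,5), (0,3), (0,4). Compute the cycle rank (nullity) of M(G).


Cycle rank (nullity) = |E| - r(M) = |E| - (|V| - c).
|E| = 8, |V| = 6, c = 1.
Nullity = 8 - (6 - 1) = 8 - 5 = 3.

3


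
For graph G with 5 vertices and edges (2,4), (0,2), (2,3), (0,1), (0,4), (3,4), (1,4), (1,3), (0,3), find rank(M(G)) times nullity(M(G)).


r(M) = |V| - c = 5 - 1 = 4.
nullity = |E| - r(M) = 9 - 4 = 5.
Product = 4 * 5 = 20.

20


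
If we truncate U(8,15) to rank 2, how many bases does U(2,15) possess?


Truncating U(8,15) to rank 2 gives U(2,15).
Bases of U(2,15) are all 2-element subsets of 15 elements.
Number of bases = C(15,2) = 15! / (2! * 13!) = 105.

105


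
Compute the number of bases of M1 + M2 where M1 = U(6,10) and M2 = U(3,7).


Bases of a direct sum M1 + M2: |B| = |B(M1)| * |B(M2)|.
|B(U(6,10))| = C(10,6) = 210.
|B(U(3,7))| = C(7,3) = 35.
Total bases = 210 * 35 = 7350.

7350


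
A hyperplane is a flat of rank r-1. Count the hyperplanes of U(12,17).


Hyperplanes of U(12,17) are flats of rank 11.
In a uniform matroid, these are exactly the (11)-element subsets.
Count = (17 choose 11) = 12376.

12376


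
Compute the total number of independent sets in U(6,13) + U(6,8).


For a direct sum, |I(M1+M2)| = |I(M1)| * |I(M2)|.
|I(U(6,13))| = sum C(13,k) for k=0..6 = 4096.
|I(U(6,8))| = sum C(8,k) for k=0..6 = 247.
Total = 4096 * 247 = 1011712.

1011712


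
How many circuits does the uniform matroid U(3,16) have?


In U(3,16), circuits are the (4)-element subsets.
Any set of 4 elements is dependent, and removing any one element gives
an independent set of size 3, so it is a minimal dependent set.
Number of circuits = C(16,4) = 16! / (4! * 12!) = 1820.

1820


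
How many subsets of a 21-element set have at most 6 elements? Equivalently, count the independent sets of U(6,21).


Independent sets of U(6,21) are all subsets of size <= 6.
Count = (21 choose 0) + (21 choose 1) + (21 choose 2) + (21 choose 3) + (21 choose 4) + (21 choose 5) + (21 choose 6)
     = 1 + 21 + 210 + 1330 + 5985 + 20349 + 54264
     = 82160.

82160


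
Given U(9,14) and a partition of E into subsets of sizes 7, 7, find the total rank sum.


r(Ai) = min(|Ai|, 9) for each part.
Sum = min(7,9) + min(7,9)
    = 7 + 7
    = 14.

14


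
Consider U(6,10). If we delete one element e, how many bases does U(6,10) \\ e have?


Deleting e from U(6,10) gives U(6,9) since n > r.
Bases of U(6,9) = C(9,6) = 84.

84


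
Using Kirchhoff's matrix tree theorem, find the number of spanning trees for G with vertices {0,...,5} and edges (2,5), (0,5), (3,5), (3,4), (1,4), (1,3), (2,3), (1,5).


By Kirchhoff's matrix tree theorem, the number of spanning trees equals
the determinant of any cofactor of the Laplacian matrix L.
G has 6 vertices and 8 edges.
Computing the (5 x 5) cofactor determinant gives 21.

21


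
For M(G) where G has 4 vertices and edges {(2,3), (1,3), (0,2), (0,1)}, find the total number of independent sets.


An independent set in a graphic matroid is an acyclic edge subset.
G has 4 vertices and 4 edges.
Enumerate all 2^4 = 16 subsets, checking for acyclicity.
Total independent sets = 15.

15


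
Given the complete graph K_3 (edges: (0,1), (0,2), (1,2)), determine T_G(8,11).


T(K_3; x,y) = x^2 + x + y.
T(8,11) = 64 + 8 + 11 = 83.

83


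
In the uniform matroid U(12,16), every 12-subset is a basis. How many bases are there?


Bases of U(12,16) are all 12-element subsets of the 16-element ground set.
Number of bases = C(16,12).
(16 choose 12) = 1820.

1820


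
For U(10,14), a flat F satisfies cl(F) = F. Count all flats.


Flats of U(10,14): every subset of size < 10 is a flat, plus E itself.
Count = C(14,0) + C(14,1) + C(14,2) + C(14,3) + C(14,4) + C(14,5) + C(14,6) + C(14,7) + C(14,8) + C(14,9) + 1
     = 1 + 14 + 91 + 364 + 1001 + 2002 + 3003 + 3432 + 3003 + 2002 + 1
     = 14914.

14914


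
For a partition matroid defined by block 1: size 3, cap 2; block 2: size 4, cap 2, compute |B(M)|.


A basis picks exactly ci elements from block i.
Number of bases = product of C(|Si|, ci).
= C(3,2) * C(4,2)
= 3 * 6
= 18.

18


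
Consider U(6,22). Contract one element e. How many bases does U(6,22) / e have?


Contracting e from U(6,22) gives U(5,21).
Bases of U(5,21) = C(21,5) = 21! / (5! * 16!) = 20349.

20349


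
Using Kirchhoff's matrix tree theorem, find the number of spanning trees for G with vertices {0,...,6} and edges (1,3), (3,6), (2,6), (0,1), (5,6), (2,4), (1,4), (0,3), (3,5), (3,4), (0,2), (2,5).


By Kirchhoff's matrix tree theorem, the number of spanning trees equals
the determinant of any cofactor of the Laplacian matrix L.
G has 7 vertices and 12 edges.
Computing the (6 x 6) cofactor determinant gives 360.

360


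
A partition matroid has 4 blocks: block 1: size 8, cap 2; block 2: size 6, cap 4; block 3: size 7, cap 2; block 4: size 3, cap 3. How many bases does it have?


A basis picks exactly ci elements from block i.
Number of bases = product of C(|Si|, ci).
= C(8,2) * C(6,4) * C(7,2) * C(3,3)
= 28 * 15 * 21 * 1
= 8820.

8820


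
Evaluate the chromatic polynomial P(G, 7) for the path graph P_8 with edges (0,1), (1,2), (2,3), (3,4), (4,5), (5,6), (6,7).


P(P_8, k) = k * (k-1)^(7).
P(7) = 7 * 6^7 = 7 * 279936 = 1959552.

1959552


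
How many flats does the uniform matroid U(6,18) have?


Flats of U(6,18): every subset of size < 6 is a flat, plus E itself.
Count = (18 choose 0) + (18 choose 1) + (18 choose 2) + (18 choose 3) + (18 choose 4) + (18 choose 5) + 1
     = 1 + 18 + 153 + 816 + 3060 + 8568 + 1
     = 12617.

12617


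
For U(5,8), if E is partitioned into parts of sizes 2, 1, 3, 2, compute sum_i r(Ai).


r(Ai) = min(|Ai|, 5) for each part.
Sum = min(2,5) + min(1,5) + min(3,5) + min(2,5)
    = 2 + 1 + 3 + 2
    = 8.

8


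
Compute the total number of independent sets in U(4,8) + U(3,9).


For a direct sum, |I(M1+M2)| = |I(M1)| * |I(M2)|.
|I(U(4,8))| = sum C(8,k) for k=0..4 = 163.
|I(U(3,9))| = sum C(9,k) for k=0..3 = 130.
Total = 163 * 130 = 21190.

21190


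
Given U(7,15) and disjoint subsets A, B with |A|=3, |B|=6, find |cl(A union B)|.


|A union B| = 3 + 6 = 9 (disjoint).
In U(7,15), cl(S) = S if |S| < 7, else cl(S) = E.
Since 9 >= 7, cl(A union B) = E.
|cl(A union B)| = 15.

15


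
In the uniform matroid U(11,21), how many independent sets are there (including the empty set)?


Independent sets of U(11,21) are all subsets of size <= 11.
Count = C(21,0) + C(21,1) + C(21,2) + C(21,3) + C(21,4) + C(21,5) + C(21,6) + C(21,7) + C(21,8) + C(21,9) + C(21,10) + C(21,11)
     = 1 + 21 + 210 + 1330 + 5985 + 20349 + 54264 + 116280 + 203490 + 293930 + 352716 + 352716
     = 1401292.

1401292


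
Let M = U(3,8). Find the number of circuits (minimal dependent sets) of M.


In U(3,8), circuits are the (4)-element subsets.
Any set of 4 elements is dependent, and removing any one element gives
an independent set of size 3, so it is a minimal dependent set.
Number of circuits = C(8,4) = 8! / (4! * 4!) = 70.

70


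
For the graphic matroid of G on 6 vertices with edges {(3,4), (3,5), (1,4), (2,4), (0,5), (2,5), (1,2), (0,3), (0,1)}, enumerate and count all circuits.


A circuit in a graphic matroid = edge set of a simple cycle.
G has 6 vertices and 9 edges.
Enumerating all minimal edge subsets forming cycles...
Total circuits found: 14.

14


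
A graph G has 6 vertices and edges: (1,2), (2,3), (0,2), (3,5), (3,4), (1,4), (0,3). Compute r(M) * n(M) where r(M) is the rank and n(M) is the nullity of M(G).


r(M) = |V| - c = 6 - 1 = 5.
nullity = |E| - r(M) = 7 - 5 = 2.
Product = 5 * 2 = 10.

10


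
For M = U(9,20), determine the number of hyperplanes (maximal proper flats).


Hyperplanes of U(9,20) are flats of rank 8.
In a uniform matroid, these are exactly the (8)-element subsets.
Count = C(20,8) = 125970.

125970


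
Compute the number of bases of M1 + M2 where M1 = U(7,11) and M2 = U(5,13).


Bases of a direct sum M1 + M2: |B| = |B(M1)| * |B(M2)|.
|B(U(7,11))| = C(11,7) = 330.
|B(U(5,13))| = C(13,5) = 1287.
Total bases = 330 * 1287 = 424710.

424710


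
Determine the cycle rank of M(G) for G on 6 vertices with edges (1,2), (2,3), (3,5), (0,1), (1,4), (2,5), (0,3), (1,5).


Cycle rank (nullity) = |E| - r(M) = |E| - (|V| - c).
|E| = 8, |V| = 6, c = 1.
Nullity = 8 - (6 - 1) = 8 - 5 = 3.

3


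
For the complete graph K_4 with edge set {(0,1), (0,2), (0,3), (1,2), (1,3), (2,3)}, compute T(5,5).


T(K_4; x,y) = x^3 + 3x^2 + 4xy + 2x + y^3 + 3y^2 + 2y.
Substituting x=5, y=5:
= 125 + 75 + 100 + 10 + 125 + 75 + 10
= 520.

520


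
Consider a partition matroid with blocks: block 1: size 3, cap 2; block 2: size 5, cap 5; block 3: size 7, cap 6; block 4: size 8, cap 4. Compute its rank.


Rank of a partition matroid = sum of min(|Si|, ci) for each block.
= min(3,2) + min(5,5) + min(7,6) + min(8,4)
= 2 + 5 + 6 + 4
= 17.

17


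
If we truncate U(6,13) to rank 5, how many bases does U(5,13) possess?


Truncating U(6,13) to rank 5 gives U(5,13).
Bases of U(5,13) are all 5-element subsets of 13 elements.
Number of bases = (13 choose 5) = 1287.

1287


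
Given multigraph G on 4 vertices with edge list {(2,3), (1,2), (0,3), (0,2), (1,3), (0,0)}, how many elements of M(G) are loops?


In a graphic matroid, a loop is a self-loop edge (u,u) with rank 0.
Examining all 6 edges for self-loops...
Self-loops found: (0,0)
Number of loops = 1.

1


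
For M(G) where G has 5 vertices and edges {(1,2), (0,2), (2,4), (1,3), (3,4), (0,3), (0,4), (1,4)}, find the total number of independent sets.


An independent set in a graphic matroid is an acyclic edge subset.
G has 5 vertices and 8 edges.
Enumerate all 2^8 = 256 subsets, checking for acyclicity.
Total independent sets = 134.

134


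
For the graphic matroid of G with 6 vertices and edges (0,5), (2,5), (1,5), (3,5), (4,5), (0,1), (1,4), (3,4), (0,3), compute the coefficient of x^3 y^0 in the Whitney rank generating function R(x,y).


R(x,y) = sum over A in 2^E of x^(r(E)-r(A)) * y^(|A|-r(A)).
G has 6 vertices, 9 edges. r(E) = 5.
Enumerate all 2^9 = 512 subsets.
Count subsets with r(E)-r(A)=3 and |A|-r(A)=0: 36.

36


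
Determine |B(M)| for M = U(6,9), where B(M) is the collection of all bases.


Bases of U(6,9) are all 6-element subsets of the 9-element ground set.
Number of bases = C(9,6).
C(9,6) = 84.

84


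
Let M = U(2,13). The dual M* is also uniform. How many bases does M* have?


The dual of U(r,n) is U(n-r, n) = U(11,13).
Bases of U(11,13) are all (11)-element subsets.
|B(M*)| = C(13,11) = 78.

78


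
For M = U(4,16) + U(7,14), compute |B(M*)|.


(M1+M2)* = M1* + M2*.
M1* = U(12,16), bases: C(16,12) = 1820.
M2* = U(7,14), bases: C(14,7) = 3432.
|B(M*)| = 1820 * 3432 = 6246240.

6246240


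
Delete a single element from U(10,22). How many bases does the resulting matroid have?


Deleting e from U(10,22) gives U(10,21) since n > r.
Bases of U(10,21) = C(21,10) = 21! / (10! * 11!) = 352716.

352716


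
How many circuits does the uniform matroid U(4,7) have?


In U(4,7), circuits are the (5)-element subsets.
Any set of 5 elements is dependent, and removing any one element gives
an independent set of size 4, so it is a minimal dependent set.
Number of circuits = C(7,5) = 21.

21


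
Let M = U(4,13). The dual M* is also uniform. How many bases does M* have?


The dual of U(r,n) is U(n-r, n) = U(9,13).
Bases of U(9,13) are all (9)-element subsets.
|B(M*)| = C(13,9) = 715.

715


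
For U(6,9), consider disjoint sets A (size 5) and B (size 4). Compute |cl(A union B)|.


|A union B| = 5 + 4 = 9 (disjoint).
In U(6,9), cl(S) = S if |S| < 6, else cl(S) = E.
Since 9 >= 6, cl(A union B) = E.
|cl(A union B)| = 9.

9


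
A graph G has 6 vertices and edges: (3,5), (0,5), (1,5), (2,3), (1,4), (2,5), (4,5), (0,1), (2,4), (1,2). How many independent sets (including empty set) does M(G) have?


An independent set in a graphic matroid is an acyclic edge subset.
G has 6 vertices and 10 edges.
Enumerate all 2^10 = 1024 subsets, checking for acyclicity.
Total independent sets = 430.

430


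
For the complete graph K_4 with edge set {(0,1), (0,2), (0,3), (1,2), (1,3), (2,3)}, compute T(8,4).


T(K_4; x,y) = x^3 + 3x^2 + 4xy + 2x + y^3 + 3y^2 + 2y.
Substituting x=8, y=4:
= 512 + 192 + 128 + 16 + 64 + 48 + 8
= 968.

968


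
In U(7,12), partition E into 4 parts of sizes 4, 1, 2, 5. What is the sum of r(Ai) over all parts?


r(Ai) = min(|Ai|, 7) for each part.
Sum = min(4,7) + min(1,7) + min(2,7) + min(5,7)
    = 4 + 1 + 2 + 5
    = 12.

12


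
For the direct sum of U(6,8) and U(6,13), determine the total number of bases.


Bases of a direct sum M1 + M2: |B| = |B(M1)| * |B(M2)|.
|B(U(6,8))| = C(8,6) = 28.
|B(U(6,13))| = C(13,6) = 1716.
Total bases = 28 * 1716 = 48048.

48048


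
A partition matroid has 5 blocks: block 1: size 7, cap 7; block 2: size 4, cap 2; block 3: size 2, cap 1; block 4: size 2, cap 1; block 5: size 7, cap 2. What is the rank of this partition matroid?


Rank of a partition matroid = sum of min(|Si|, ci) for each block.
= min(7,7) + min(4,2) + min(2,1) + min(2,1) + min(7,2)
= 7 + 2 + 1 + 1 + 2
= 13.

13


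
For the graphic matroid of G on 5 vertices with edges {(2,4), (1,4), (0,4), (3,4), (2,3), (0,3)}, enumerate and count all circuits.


A circuit in a graphic matroid = edge set of a simple cycle.
G has 5 vertices and 6 edges.
Enumerating all minimal edge subsets forming cycles...
Total circuits found: 3.

3


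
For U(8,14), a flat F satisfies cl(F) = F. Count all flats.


Flats of U(8,14): every subset of size < 8 is a flat, plus E itself.
Count = C(14,0) + C(14,1) + C(14,2) + C(14,3) + C(14,4) + C(14,5) + C(14,6) + C(14,7) + 1
     = 1 + 14 + 91 + 364 + 1001 + 2002 + 3003 + 3432 + 1
     = 9909.

9909


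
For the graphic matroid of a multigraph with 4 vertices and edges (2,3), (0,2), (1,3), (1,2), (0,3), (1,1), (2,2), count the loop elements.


In a graphic matroid, a loop is a self-loop edge (u,u) with rank 0.
Examining all 7 edges for self-loops...
Self-loops found: (1,1), (2,2)
Number of loops = 2.

2


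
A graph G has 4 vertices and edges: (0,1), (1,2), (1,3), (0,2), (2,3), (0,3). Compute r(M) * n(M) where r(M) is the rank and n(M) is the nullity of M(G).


r(M) = |V| - c = 4 - 1 = 3.
nullity = |E| - r(M) = 6 - 3 = 3.
Product = 3 * 3 = 9.

9


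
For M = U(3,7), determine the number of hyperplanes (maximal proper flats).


Hyperplanes of U(3,7) are flats of rank 2.
In a uniform matroid, these are exactly the (2)-element subsets.
Count = (7 choose 2) = 21.

21


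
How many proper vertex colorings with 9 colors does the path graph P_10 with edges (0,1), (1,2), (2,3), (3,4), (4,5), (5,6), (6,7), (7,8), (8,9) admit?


P(P_10, k) = k * (k-1)^(9).
P(9) = 9 * 8^9 = 9 * 134217728 = 1207959552.

1207959552


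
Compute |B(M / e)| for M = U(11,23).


Contracting e from U(11,23) gives U(10,22).
Bases of U(10,22) = C(22,10) = 646646.

646646


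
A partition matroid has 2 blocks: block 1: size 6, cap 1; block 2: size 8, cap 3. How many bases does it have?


A basis picks exactly ci elements from block i.
Number of bases = product of C(|Si|, ci).
= C(6,1) * C(8,3)
= 6 * 56
= 336.

336


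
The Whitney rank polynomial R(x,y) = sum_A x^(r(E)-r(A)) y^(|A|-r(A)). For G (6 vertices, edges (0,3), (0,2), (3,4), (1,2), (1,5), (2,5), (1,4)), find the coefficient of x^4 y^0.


R(x,y) = sum over A in 2^E of x^(r(E)-r(A)) * y^(|A|-r(A)).
G has 6 vertices, 7 edges. r(E) = 5.
Enumerate all 2^7 = 128 subsets.
Count subsets with r(E)-r(A)=4 and |A|-r(A)=0: 7.

7


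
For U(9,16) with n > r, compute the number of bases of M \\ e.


Deleting e from U(9,16) gives U(9,15) since n > r.
Bases of U(9,15) = (15 choose 9) = 5005.

5005


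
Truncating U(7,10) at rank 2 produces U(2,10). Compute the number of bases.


Truncating U(7,10) to rank 2 gives U(2,10).
Bases of U(2,10) are all 2-element subsets of 10 elements.
Number of bases = C(10,2) = (10 * 9) / (1 * 2) = 45.

45


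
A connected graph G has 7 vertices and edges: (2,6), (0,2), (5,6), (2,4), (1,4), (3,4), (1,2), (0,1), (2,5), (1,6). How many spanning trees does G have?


By Kirchhoff's matrix tree theorem, the number of spanning trees equals
the determinant of any cofactor of the Laplacian matrix L.
G has 7 vertices and 10 edges.
Computing the (6 x 6) cofactor determinant gives 52.

52


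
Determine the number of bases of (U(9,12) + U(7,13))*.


(M1+M2)* = M1* + M2*.
M1* = U(3,12), bases: C(12,3) = 220.
M2* = U(6,13), bases: C(13,6) = 1716.
|B(M*)| = 220 * 1716 = 377520.

377520


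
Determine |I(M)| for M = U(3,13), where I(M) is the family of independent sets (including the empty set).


Independent sets of U(3,13) are all subsets of size <= 3.
Count = (13 choose 0) + (13 choose 1) + (13 choose 2) + (13 choose 3)
     = 1 + 13 + 78 + 286
     = 378.

378
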